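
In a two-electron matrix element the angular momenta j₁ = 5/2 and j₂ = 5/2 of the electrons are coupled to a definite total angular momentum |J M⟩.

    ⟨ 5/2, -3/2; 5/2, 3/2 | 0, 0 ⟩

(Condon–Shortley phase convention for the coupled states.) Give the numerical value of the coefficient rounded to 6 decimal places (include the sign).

j₁+j₂−J=5  J+j₁−j₂=0  J−j₁+j₂=0  j₁+j₂+J+1=6
(j₁±m₁, j₂±m₂, J±M) = (1,4,4,1,0,0)
P² = 96
sum k=4..4:
  [4] +1/24 = 1/24
S = 1/24
C² = P²·S² = 1/6 ; C = +0.408248

+√(1/6) ≈ +0.408248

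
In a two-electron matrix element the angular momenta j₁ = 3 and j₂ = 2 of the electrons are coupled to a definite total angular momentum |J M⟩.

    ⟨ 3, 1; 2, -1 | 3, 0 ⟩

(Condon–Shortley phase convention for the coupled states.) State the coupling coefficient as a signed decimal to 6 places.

j₁+j₂−J=2  J+j₁−j₂=4  J−j₁+j₂=2  j₁+j₂+J+1=9
(j₁±m₁, j₂±m₂, J±M) = (4,2,1,3,3,3)
P² = 96/5
sum k=0..1:
  [0] +1/8 = 1/8
  [1] −1/12 = -1/12
S = 1/24
C² = P²·S² = 1/30 ; C = +0.182574

+0.182574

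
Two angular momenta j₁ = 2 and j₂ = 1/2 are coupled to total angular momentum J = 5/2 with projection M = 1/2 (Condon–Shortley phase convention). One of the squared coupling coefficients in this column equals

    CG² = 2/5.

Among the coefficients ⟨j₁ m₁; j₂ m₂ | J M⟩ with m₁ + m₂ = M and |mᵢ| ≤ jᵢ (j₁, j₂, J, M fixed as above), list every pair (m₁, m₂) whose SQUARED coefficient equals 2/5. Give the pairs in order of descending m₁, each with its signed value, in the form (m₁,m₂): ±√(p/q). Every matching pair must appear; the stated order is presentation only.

(1,-1/2): +√(2/5)

Admissible pairs with m₁+m₂ = M = 1/2: (0,1/2), (1,-1/2)
  (m₁,m₂)=(1,-1/2): CG² = 2/5, CG = +√(2/5)   ← matches the target
  (m₁,m₂)=(0,1/2): CG² = 3/5, CG = +√(3/5)
Pairs with CG² = 2/5: (1,-1/2): +√(2/5)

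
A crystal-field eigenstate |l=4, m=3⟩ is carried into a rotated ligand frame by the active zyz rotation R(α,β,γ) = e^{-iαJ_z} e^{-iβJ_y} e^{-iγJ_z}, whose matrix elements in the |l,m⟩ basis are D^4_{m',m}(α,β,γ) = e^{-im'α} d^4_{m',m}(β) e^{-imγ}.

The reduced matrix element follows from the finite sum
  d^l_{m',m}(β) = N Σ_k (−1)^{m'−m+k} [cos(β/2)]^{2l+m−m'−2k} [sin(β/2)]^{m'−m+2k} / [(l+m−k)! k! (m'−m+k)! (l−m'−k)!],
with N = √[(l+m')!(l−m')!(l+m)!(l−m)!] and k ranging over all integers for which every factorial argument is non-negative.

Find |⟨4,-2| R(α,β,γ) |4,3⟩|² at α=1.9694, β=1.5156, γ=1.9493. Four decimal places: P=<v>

P=0.2143

First d^4_{-2,3}(β=1.5156), then the phase factors e^{-i(-2)α} and e^{-i(3)γ}:
With c≡cos(β/2)=0.726350 and s≡sin(β/2)=0.687325, N=[2·720·5040·1]^{1/2}=2693.993318
k∈{5,6} keeps every argument non-negative
  k=5: (−1)^0·2693.9933/(240)·0.7263^3·0.6873^5 = +0.659833
  k=6: (−1)^1·2693.9933/(720)·0.7263^1·0.6873^7 = -0.196945
d^4_{-2,3}(1.5156) = +0.659833 -0.196945 = +0.462888
|D^4_{-2,3}|² = |d^4_{-2,3}(β)|² = (+0.462888)² = 0.214265 (the z-rotation phases have unit modulus)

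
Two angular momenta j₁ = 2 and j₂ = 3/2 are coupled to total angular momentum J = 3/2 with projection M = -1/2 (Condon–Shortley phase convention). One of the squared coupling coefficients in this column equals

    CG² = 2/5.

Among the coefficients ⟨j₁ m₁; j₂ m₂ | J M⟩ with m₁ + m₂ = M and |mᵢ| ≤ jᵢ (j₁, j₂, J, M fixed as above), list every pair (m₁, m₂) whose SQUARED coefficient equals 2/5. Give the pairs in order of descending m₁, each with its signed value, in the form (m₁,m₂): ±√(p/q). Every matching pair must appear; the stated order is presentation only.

Admissible pairs with m₁+m₂ = M = -1/2: (-2,3/2), (-1,1/2), (0,-1/2), (1,-3/2)
  (m₁,m₂)=(1,-3/2): CG² = 2/5, CG = +√(2/5)   ← matches the target
  (m₁,m₂)=(0,-1/2): CG² = 1/5, CG = −√(1/5)
  (m₁,m₂)=(-1,1/2): CG² = 0/1, CG = 0
  (m₁,m₂)=(-2,3/2): CG² = 2/5, CG = +√(2/5)   ← matches the target
Pairs with CG² = 2/5: (1,-3/2): +√(2/5); (-2,3/2): +√(2/5)

(1,-3/2): +√(2/5); (-2,3/2): +√(2/5)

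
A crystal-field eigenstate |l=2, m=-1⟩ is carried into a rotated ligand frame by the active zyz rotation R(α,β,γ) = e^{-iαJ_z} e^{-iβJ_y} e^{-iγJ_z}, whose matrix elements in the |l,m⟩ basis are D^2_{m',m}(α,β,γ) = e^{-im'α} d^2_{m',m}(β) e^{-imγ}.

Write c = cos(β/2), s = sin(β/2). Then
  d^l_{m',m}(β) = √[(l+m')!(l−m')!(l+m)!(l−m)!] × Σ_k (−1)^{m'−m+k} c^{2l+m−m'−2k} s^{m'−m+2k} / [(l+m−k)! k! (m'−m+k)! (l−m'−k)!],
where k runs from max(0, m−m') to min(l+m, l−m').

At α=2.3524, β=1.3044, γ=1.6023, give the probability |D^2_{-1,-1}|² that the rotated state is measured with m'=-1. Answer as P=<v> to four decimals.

P=0.0894

First d^2_{-1,-1}(β=1.3044), then the phase factors e^{-i(-1)α} and e^{-i(-1)γ}:
Half-angle: c=0.794750, s=0.606936. N=√(1·6·1·6)=6.000000
The bounds max(0,m−m')=0 and min(l+m,l−m')=1 give 2 terms
  k=0: (−1)^0·6.0000/(6)·0.7948^4·0.6069^0 = +0.398954
  k=1: (−1)^1·6.0000/(2)·0.7948^2·0.6069^2 = -0.698022
d^2_{-1,-1}(1.3044) = +0.398954 -0.698022 = -0.299068
|D^2_{-1,-1}|² = |d^2_{-1,-1}(β)|² = (-0.299068)² = 0.089441 (the z-rotation phases have unit modulus)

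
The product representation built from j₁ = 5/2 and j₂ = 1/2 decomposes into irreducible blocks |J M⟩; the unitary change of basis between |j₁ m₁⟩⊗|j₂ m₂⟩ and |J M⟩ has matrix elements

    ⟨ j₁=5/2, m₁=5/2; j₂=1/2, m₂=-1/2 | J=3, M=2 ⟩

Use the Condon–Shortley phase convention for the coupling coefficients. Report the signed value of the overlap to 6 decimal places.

j₁+j₂−J=0  J+j₁−j₂=5  J−j₁+j₂=1  j₁+j₂+J+1=7
(j₁±m₁, j₂±m₂, J±M) = (5,0,0,1,5,1)
P² = 2400
sum k=0..0:
  [0] +1/120 = 1/120
S = 1/120
C² = P²·S² = 1/6 ; C = +0.408248

+0.408248  (= +√(1/6))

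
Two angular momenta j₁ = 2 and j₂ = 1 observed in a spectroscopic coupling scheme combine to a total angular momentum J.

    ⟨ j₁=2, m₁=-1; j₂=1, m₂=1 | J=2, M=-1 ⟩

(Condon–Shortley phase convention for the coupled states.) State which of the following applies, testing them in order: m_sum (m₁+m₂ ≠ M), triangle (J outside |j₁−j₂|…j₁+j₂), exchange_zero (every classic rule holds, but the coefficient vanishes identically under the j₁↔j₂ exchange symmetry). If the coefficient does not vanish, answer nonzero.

m_sum

m-sum: m₁+m₂ = -1+1 = 0, M = -1  ✗ ⇒ coefficient is 0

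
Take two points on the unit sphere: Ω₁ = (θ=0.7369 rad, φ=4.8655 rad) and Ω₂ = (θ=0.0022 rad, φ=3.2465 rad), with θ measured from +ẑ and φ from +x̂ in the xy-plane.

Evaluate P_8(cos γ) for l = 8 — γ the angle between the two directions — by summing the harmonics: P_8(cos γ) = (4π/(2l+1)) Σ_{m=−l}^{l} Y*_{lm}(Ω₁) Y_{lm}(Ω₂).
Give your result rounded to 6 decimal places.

0.227331

Summing Y*_{l m}(θ₁,φ₁)·Y_{l m}(θ₂,φ₂) over m ∈ [−8, 8]; prefactor 4π/(2·8+1) = 0.739198:
  m=-8: (0.007267, 0.020164) × (0.000000, -0.000000) = (0.000000, 0.000000)  (running Σ = (0.000000, 0.000000))
  m=-7: (-0.082960, 0.045216) × (-0.000000, 0.000000) = (0.000000, -0.000000)  (running Σ = (0.000000, -0.000000))
  m=-6: (-0.152015, -0.199085) × (0.000000, -0.000000) = (-0.000000, -0.000000)  (running Σ = (-0.000000, -0.000000))
  m=-5: (0.298849, -0.310951) × (-0.000000, 0.000000) = (-0.000000, 0.000000)  (running Σ = (-0.000000, 0.000000))
  m=-4: (0.355100, 0.249480) × (0.000000, -0.000000) = (0.000000, 0.000000)  (running Σ = (0.000000, 0.000000))
  m=-3: (-0.040983, 0.082858) × (-0.000000, 0.000000) = (0.000000, -0.000000)  (running Σ = (0.000000, -0.000000))
  m=-2: (0.322795, 0.102057) × (0.000049, -0.000010) = (0.000017, 0.000002)  (running Σ = (0.000017, 0.000002))
  m=-1: (-0.040893, 0.264992) × (-0.010796, 0.001137) = (0.000140, -0.002907)  (running Σ = (0.000157, -0.002906))
  m=0: (0.264163, -0.000000) × (1.163005, 0.000000) = (0.307223, 0.000000)  (running Σ = (0.307380, -0.002906))
  m=1: (0.040893, 0.264992) × (0.010796, 0.001137) = (0.000140, 0.002907)  (running Σ = (0.307520, 0.000002))
  m=2: (0.322795, -0.102057) × (0.000049, 0.000010) = (0.000017, -0.000002)  (running Σ = (0.307537, -0.000000))
  m=3: (0.040983, 0.082858) × (0.000000, 0.000000) = (0.000000, 0.000000)  (running Σ = (0.307537, 0.000000))
  m=4: (0.355100, -0.249480) × (0.000000, 0.000000) = (0.000000, -0.000000)  (running Σ = (0.307537, 0.000000))
  m=5: (-0.298849, -0.310951) × (0.000000, 0.000000) = (-0.000000, -0.000000)  (running Σ = (0.307537, -0.000000))
  m=6: (-0.152015, 0.199085) × (0.000000, 0.000000) = (-0.000000, 0.000000)  (running Σ = (0.307537, -0.000000))
  m=7: (0.082960, 0.045216) × (0.000000, 0.000000) = (0.000000, 0.000000)  (running Σ = (0.307537, -0.000000))
  m=8: (0.007267, -0.020164) × (0.000000, 0.000000) = (0.000000, -0.000000)  (running Σ = (0.307537, -0.000000))
Total Σ_m = (0.307537, -0.000000). Multiply by 0.739198: (0.227331, -0.000000). P_8(cos γ) = 0.227331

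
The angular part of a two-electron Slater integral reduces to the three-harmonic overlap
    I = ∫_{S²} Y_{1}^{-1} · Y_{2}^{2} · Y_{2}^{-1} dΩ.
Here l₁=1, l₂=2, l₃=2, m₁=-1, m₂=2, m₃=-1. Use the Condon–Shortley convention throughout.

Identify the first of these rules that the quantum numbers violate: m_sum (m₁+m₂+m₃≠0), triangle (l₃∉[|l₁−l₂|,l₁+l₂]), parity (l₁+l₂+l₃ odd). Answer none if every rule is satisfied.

parity

azimuthal sum: -1 + 2 − 1 = 0  ✓
1 ≤ 2 ≤ 3 (triangle on l)  ✓
L = 1 + 2 + 2 = 5 (odd)  ✗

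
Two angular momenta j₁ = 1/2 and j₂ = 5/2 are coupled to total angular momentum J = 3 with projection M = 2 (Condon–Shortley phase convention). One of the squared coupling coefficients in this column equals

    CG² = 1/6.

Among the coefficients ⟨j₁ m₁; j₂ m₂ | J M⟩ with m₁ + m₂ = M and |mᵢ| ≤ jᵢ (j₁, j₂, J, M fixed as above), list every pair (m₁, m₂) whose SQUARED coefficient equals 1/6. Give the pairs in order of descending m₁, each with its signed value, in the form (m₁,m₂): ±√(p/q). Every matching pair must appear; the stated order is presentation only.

(-1/2,5/2): +√(1/6)

Admissible pairs with m₁+m₂ = M = 2: (-1/2,5/2), (1/2,3/2)
  (m₁,m₂)=(1/2,3/2): CG² = 5/6, CG = +√(5/6)
  (m₁,m₂)=(-1/2,5/2): CG² = 1/6, CG = +√(1/6)   ← matches the target
Pairs with CG² = 1/6: (-1/2,5/2): +√(1/6)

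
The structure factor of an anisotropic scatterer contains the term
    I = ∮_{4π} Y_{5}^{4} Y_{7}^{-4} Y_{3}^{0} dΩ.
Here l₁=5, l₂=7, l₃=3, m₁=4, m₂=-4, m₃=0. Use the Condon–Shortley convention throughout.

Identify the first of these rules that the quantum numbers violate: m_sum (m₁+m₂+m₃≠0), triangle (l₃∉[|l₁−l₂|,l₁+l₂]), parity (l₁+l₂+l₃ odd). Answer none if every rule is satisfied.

parity

m₁+m₂+m₃ = 4 − 4 + 0 = 0  ✓
triangle: |5−7|=2 ≤ l₃=3 ≤ 5+7=12  ✓
parity: l₁+l₂+l₃ = 15 is odd  ✗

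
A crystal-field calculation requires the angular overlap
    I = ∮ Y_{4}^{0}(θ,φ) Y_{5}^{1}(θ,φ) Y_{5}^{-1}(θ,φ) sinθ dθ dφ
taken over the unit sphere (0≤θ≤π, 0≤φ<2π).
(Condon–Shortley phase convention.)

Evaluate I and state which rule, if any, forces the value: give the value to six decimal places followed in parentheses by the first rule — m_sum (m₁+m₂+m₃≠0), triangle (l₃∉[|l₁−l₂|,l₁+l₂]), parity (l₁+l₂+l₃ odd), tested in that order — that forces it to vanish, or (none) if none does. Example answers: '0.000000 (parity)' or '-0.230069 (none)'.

-0.086798 (none)

Rules hold: Σm=0, L=14 even, 1≤5≤9.
N = 9·11·11 = 1089
Δ = 4!·4!·6!/15! = 1/3153150
Racah Σ t=0..4: t=0:+1/69120 t=1:−1/1728 t=2:+1/576 t=3:−1/1728 t=4:+1/69120 = 7/11520
⇒ 3j(4 5 5; 0 0 0)² = 2/143, sgn -1
Racah Σ t=0..4: t=0:+1/414720 t=1:−1/4320 t=2:+1/768 t=3:−1/1296 t=4:+1/27648 = 7/20736
⇒ 3j(4 5 5; 0 1 -1)² = 8/1287, sgn +1
4πI² = N·(3j₀)²·(3jₘ)² = 16/169
I = -1·√(0.0946746/4π) = -0.08679840
No selection rule forces the value: the integral is nonzero (none).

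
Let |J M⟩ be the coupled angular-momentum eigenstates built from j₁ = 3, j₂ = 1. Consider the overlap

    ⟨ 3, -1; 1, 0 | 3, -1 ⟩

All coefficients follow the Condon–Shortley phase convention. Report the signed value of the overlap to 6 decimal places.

-0.288675  (= −√(1/12))

√[7·1!5!1!/8! · 2!4!1!1!2!4!] = √(48)
  +(−1)^0/∏(0,1,4,1,1,0)! = 1/24  (running 1/24)
  +(−1)^1/∏(1,0,3,0,2,1)! = -1/12  (running -1/24)
⟨..|..⟩ = √(48)·(-1/24) = -0.288675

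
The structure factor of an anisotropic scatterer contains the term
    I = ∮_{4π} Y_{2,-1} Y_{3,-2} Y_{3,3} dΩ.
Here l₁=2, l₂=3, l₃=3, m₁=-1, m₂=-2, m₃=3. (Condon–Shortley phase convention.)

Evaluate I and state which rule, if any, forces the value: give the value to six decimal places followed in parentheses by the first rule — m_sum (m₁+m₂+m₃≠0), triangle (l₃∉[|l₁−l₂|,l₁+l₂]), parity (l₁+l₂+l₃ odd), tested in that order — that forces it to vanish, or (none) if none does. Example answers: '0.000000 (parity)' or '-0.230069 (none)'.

-0.210261 (none)

Rules hold: Σm=0, L=8 even, 1≤3≤5.
N = 5·7·7 = 245
Δ = 2!·2!·4!/9! = 1/3780
Racah Σ t=0..2: t=0:+1/24 t=1:−1/4 t=2:+1/24 = -1/6
⇒ 3j(2 3 3; 0 0 0)² = 4/105, sgn +1
Racah Σ t=1..1: t=1:−1/48 = -1/48
⇒ 3j(2 3 3; -1 -2 3)² = 5/84, sgn -1
4πI² = N·(3j₀)²·(3jₘ)² = 5/9
I = -1·√(0.555556/4π) = -0.21026104
No selection rule forces the value: the integral is nonzero (none).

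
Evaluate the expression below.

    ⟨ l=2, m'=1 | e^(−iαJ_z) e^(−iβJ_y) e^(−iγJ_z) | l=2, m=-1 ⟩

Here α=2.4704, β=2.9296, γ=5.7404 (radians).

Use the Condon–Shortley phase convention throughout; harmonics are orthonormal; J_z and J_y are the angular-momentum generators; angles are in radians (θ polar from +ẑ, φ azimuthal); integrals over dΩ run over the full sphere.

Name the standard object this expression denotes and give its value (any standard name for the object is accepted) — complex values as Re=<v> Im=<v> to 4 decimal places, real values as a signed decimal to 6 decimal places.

Wigner D-matrix element, Re=0.9368 Im=0.1210

This is a Wigner D-matrix element — the rotation-matrix element ⟨l m'| R(α,β,γ) |l m⟩ in the angular-momentum basis.
D^2_{1,-1}(2.4704,2.9296,5.7404) = e^{-i·1·2.4704}·d^2_{1,-1}(2.9296)·e^{-i·-1·5.7404}. Compute d first:
c=cos(2.929600/2)=0.105798, s=sin(2.929600/2)=0.994388; N=√[6·1·1·6]=6.000000
k∈{0,1} keeps every argument non-negative
  k=0: (−1)^2·6.0000/(2)·0.1058^2·0.9944^2 = +0.033204
  k=1: (−1)^3·6.0000/(6)·0.1058^0·0.9944^4 = -0.977739
d^2_{1,-1}(2.9296) = +0.033204 -0.977739 = -0.944535
D = (-0.783080-0.621920i)·(-0.944535)·(+0.856273-0.516523i) = +0.936759+0.120952i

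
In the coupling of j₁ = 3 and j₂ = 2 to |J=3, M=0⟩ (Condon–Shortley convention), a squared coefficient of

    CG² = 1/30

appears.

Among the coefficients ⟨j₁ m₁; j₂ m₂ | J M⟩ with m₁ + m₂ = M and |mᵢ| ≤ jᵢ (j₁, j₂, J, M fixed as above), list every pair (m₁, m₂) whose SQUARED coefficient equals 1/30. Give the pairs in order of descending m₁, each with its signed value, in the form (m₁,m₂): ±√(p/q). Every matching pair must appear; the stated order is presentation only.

Admissible pairs with m₁+m₂ = M = 0: (-2,2), (-1,1), (0,0), (1,-1), (2,-2)
  (m₁,m₂)=(2,-2): CG² = 1/3, CG = +√(1/3)
  (m₁,m₂)=(1,-1): CG² = 1/30, CG = +√(1/30)   ← matches the target
  (m₁,m₂)=(0,0): CG² = 4/15, CG = −√(4/15)
  (m₁,m₂)=(-1,1): CG² = 1/30, CG = +√(1/30)   ← matches the target
  (m₁,m₂)=(-2,2): CG² = 1/3, CG = +√(1/3)
Pairs with CG² = 1/30: (1,-1): +√(1/30); (-1,1): +√(1/30)

(1,-1): +√(1/30); (-1,1): +√(1/30)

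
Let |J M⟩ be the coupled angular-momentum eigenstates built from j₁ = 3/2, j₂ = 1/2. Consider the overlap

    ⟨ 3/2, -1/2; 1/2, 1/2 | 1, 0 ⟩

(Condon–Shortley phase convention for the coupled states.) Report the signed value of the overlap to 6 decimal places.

√[3·1!2!0!/4! · 1!2!1!0!1!1!] = √(1/2)
  +(−1)^1/∏(1,0,1,0,1,0)! = -1  (running -1)
⟨..|..⟩ = √(1/2)·(-1) = -0.707107

-0.707107  (= −√(1/2))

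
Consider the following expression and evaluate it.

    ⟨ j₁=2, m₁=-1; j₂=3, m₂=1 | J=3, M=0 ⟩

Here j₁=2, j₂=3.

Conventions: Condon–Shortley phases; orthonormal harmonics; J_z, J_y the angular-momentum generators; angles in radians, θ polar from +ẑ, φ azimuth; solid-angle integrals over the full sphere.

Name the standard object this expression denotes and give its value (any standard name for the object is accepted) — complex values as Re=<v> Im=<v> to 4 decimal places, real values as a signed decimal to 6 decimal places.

Clebsch–Gordan coefficient, +√(1/30) ≈ +0.182574

This is a Clebsch–Gordan (vector-coupling) coefficient.
triangle: 2!·2!·4!/9! = 96/362880
(j±m)!: 1!·3!·4!·2!·3!·3! = 10368
prefactor² = (2J+1)·Δ·N² = 96/5
  k=1: −1/(1!·1!·2!·3!·0!·1!) = -1/12
  k=2: +1/(2!·0!·1!·2!·1!·2!) = 1/8
Σ = 1/24  ⇒  CG² = 96/5·(1/24)² = 1/30
CG = +√(1/30) = +0.182574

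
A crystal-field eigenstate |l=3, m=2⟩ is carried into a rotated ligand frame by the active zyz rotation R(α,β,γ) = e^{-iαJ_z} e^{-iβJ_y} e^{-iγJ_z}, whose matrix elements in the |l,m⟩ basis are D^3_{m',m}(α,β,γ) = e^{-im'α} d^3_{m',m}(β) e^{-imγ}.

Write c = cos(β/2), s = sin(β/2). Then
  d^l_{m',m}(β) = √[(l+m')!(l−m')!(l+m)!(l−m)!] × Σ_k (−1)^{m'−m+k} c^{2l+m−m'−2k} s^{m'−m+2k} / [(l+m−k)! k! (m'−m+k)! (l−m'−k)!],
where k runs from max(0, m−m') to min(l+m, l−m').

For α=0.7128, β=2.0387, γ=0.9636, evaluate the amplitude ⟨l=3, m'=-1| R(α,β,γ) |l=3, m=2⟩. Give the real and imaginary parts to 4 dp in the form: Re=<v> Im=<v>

Re=-0.0631 Im=0.1694

Split into d^3_{-1,2}(β=2.0387) × two z-phases.
With c≡cos(β/2)=0.523920 and s≡sin(β/2)=0.851768, N=[2·24·120·1]^{1/2}=75.894664
k: max(0,(2)−(-1))=3 … min(3+(2),3−(-1))=4
  k=3: (−1)^0·75.8947/(12)·0.5239^3·0.8518^3 = +0.562066
  k=4: (−1)^1·75.8947/(24)·0.5239^1·0.8518^5 = -0.742798
d^3_{-1,2}(2.0387) = +0.562066 -0.742798 = -0.180731
Phases: e^{-i·(-1)·0.7128}=+0.756534+0.653955i, e^{-i·(2)·0.9636}=-0.348906-0.937158i ⇒ D=-0.063057+0.169374i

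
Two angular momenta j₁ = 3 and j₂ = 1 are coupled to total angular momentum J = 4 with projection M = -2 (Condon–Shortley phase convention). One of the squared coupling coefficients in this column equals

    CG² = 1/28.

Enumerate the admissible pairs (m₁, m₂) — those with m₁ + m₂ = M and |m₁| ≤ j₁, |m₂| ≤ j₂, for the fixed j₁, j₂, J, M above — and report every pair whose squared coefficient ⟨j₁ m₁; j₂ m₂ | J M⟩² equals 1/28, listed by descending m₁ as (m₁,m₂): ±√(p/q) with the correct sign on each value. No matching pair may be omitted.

(-3,1): +√(1/28)

Admissible pairs with m₁+m₂ = M = -2: (-3,1), (-2,0), (-1,-1)
  (m₁,m₂)=(-1,-1): CG² = 15/28, CG = +√(15/28)
  (m₁,m₂)=(-2,0): CG² = 3/7, CG = +√(3/7)
  (m₁,m₂)=(-3,1): CG² = 1/28, CG = +√(1/28)   ← matches the target
Pairs with CG² = 1/28: (-3,1): +√(1/28)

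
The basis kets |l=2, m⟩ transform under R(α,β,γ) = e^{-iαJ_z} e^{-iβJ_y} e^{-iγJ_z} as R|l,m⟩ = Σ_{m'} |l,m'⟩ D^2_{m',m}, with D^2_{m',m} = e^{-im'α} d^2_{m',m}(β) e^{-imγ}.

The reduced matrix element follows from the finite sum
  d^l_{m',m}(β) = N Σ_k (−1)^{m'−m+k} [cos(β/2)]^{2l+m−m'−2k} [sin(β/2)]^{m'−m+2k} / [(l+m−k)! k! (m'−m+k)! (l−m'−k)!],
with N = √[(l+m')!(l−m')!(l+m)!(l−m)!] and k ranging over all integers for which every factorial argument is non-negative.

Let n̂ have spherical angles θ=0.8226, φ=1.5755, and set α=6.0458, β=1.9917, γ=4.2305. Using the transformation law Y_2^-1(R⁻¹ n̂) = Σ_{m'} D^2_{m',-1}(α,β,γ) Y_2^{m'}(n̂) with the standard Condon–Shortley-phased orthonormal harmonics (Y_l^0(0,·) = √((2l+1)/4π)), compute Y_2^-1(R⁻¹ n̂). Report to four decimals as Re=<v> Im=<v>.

Re=0.1273 Im=-0.2765

Need the full column D^2_{m',-1} for m'=−2..2 at α=6.0458, β=1.9917, γ=4.2305.
cos(β/2)=0.543790, sin(β/2)=0.839221
d^2_{-2,-1}: single k=1 term ⇒ +0.269898;  D = -0.220580-0.155530i
d^2_{-1,-1}: k∈[0..1] ⇒ +0.087443 -0.624793 = -0.537351;  D = +0.354028+0.404240i
d^2_{0,-1}: k∈[0..1] ⇒ -0.330556 +0.787293 = +0.456737;  D = -0.211676-0.404724i
d^2_{1,-1}: k∈[0..1] ⇒ +0.624793 -0.496028 = +0.128765;  D = -0.031171-0.124935i
d^2_{2,-1}: single k=0 term ⇒ -0.642822;  D = +0.004576+0.642806i
Y_2^{m'}(θ=0.8226,φ=1.5755) and Σ D·Y over m':
  (-0.2206-0.1555i)·(-0.2075+0.0020i)  (+0.3540+0.4042i)·(-0.0018-0.3852i)  (-0.2117-0.4047i)·(+0.1225+0.0000i)  (-0.0312-0.1249i)·(+0.0018-0.3852i)  (+0.0046+0.6428i)·(-0.2075-0.0020i)
Y_2^-1(R⁻¹ n̂) = +0.127330-0.276456i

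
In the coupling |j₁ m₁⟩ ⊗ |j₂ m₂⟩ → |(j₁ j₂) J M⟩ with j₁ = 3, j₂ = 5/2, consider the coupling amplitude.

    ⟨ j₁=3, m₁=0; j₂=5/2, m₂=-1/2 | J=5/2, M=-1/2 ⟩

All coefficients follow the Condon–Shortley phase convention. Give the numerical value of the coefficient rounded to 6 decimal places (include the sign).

−√(8/105) ≈ -0.276026

triangle: 3!*3!*2!/9! = 72/362880
(j±m)!: 3!*3!*2!*3!*2!*3! = 5184
prefactor² = (2J+1)*Δ*N² = 216/35
  k=0: +1/(0!*3!*3!*2!*0!*0!) = 1/72
  k=1: −1/(1!*2!*2!*1!*1!*1!) = -1/4
  k=2: +1/(2!*1!*1!*0!*2!*2!) = 1/8
Σ = -1/9  ⇒  CG² = 216/35*(-1/9)² = 8/105
CG = −√(8/105) = -0.276026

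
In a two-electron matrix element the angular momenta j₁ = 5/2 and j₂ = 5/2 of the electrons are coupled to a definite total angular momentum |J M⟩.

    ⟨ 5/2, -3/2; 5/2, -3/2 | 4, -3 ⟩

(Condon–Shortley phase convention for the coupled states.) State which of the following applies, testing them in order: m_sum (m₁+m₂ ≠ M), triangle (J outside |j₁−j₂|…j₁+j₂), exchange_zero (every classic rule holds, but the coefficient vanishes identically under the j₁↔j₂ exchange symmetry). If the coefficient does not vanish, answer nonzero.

m-sum: m₁+m₂ = -3/2+(-3/2) = -3, M = -3  ✓
triangle: |j₁−j₂| = 0 ≤ J = 4 ≤ j₁+j₂ = 5  ✓
exchange: j₁=j₂ and m₁=m₂, and (−1)^(j₁+j₂−J) = (−1)^1 = −1 forces ⟨j₁m₁;j₂m₂|JM⟩ = −⟨j₂m₂;j₁m₁|JM⟩ = −⟨j₁m₁;j₂m₂|JM⟩ ⇒ the coefficient vanishes identically
Racah sum check: Σ_k collapses to 0 ⇒ CG = 0

exchange_zero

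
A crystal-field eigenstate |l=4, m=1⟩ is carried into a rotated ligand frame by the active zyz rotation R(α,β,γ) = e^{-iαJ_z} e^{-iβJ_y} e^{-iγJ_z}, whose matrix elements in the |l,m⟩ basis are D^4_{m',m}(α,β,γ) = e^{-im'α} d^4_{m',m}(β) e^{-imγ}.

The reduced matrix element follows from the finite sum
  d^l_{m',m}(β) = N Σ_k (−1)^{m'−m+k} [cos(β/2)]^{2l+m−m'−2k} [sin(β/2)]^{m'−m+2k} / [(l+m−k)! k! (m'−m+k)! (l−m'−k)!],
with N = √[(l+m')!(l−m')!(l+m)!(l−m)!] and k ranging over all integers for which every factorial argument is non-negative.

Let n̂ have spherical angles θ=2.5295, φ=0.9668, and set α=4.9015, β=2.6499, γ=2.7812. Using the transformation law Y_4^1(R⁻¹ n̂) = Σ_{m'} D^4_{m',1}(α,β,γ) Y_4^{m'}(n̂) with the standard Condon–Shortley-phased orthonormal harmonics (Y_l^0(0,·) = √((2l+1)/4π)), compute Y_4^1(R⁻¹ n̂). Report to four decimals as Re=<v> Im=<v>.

Need the full column D^4_{m',1} for m'=−4..4 at α=4.9015, β=2.6499, γ=2.7812.
cos(β/2)=0.243377, sin(β/2)=0.969932
d^4_{-4,1}: single k=5 term ⇒ +0.092606;  D = -0.040610-0.083227i
d^4_{-3,1}: k∈[4..5] ⇒ +0.041077 -0.391451 = -0.350373;  D = -0.280389+0.210103i
d^4_{-2,1}: k∈[3..5] ⇒ +0.011019 -0.262514 +0.833882 = +0.582387;  D = +0.430618+0.392100i
d^4_{-1,1}: k∈[2..5] ⇒ +0.001955 -0.093155 +0.739773 -0.783302 = -0.134729;  D = +0.070364-0.114895i
d^4_{0,1}: k∈[1..4] ⇒ +0.000219 -0.020907 +0.332057 -0.878988 = -0.567619;  D = +0.531154+0.200166i
d^4_{1,1}: k∈[0..3] ⇒ +0.000012 -0.002933 +0.093155 -0.493182 = -0.402947;  D = -0.068680+0.397051i
d^4_{2,1}: k∈[0..2] ⇒ -0.000208 +0.016528 -0.175009 = -0.158689;  D = -0.158664+0.002829i
d^4_{3,1}: k∈[0..1] ⇒ +0.001552 -0.041077 = -0.039526;  D = -0.008121-0.038682i
d^4_{4,1}: single k=0 term ⇒ -0.005831;  D = +0.005379-0.002249i
Y_4^{m'}(θ=2.5295,φ=0.9668) and Σ D·Y over m':
  (-0.0406-0.0832i)·(-0.0361+0.0320i)  (-0.2804+0.2101i)·(+0.1887+0.0464i)  (+0.4306+0.3921i)·(-0.1446-0.3809i)  (+0.0704-0.1149i)·(-0.2134+0.3093i)  (+0.5312+0.2002i)·(-0.1471+0.0000i)  (-0.0687+0.3971i)·(+0.2134+0.3093i)  (-0.1587+0.0028i)·(-0.1446+0.3809i)  (-0.0081-0.0387i)·(-0.1887+0.0464i)  (+0.0054-0.0022i)·(-0.0361-0.0320i)
Y_4^1(R⁻¹ n̂) = -0.141615-0.166069i

Re=-0.1416 Im=-0.1661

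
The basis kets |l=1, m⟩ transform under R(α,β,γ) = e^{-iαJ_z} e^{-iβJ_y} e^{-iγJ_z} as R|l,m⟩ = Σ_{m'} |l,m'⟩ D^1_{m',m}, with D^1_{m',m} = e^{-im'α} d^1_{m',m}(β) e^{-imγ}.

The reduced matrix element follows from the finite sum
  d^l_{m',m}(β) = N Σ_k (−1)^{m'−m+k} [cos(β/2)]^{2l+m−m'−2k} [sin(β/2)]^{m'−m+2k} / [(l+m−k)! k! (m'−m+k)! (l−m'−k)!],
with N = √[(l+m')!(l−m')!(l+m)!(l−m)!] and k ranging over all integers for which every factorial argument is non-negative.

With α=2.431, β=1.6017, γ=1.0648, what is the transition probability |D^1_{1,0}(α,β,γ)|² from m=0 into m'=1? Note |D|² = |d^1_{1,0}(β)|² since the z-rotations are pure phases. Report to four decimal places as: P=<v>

First d^1_{1,0}(β=1.6017), then the phase factors e^{-i(1)α} and e^{-i(0)γ}:
c=cos(1.601700/2)=0.696097, s=sin(1.601700/2)=0.717948; N=√[2·1·1·1]=1.414214
k∈{0} keeps every argument non-negative
  k=0: (−1)^1·1.4142/(1)·0.6961^1·0.7179^1 = -0.706769
d^1_{1,0}(1.6017) = -0.706769
|D^1_{1,0}|² = |d^1_{1,0}(β)|² = (-0.706769)² = 0.499523 (the z-rotation phases have unit modulus)

P=0.4995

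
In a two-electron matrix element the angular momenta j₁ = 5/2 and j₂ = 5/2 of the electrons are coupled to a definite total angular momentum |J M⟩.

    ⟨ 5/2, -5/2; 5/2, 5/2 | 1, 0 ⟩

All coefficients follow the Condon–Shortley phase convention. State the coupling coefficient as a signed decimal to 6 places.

+√(5/14) ≈ +0.597614

√[3·4!1!1!/7! · 0!5!5!0!1!1!] = √(1440/7)
  +(−1)^4/∏(4,0,1,1,0,0)! = 1/24  (running 1/24)
⟨..|..⟩ = √(1440/7)·(1/24) = +0.597614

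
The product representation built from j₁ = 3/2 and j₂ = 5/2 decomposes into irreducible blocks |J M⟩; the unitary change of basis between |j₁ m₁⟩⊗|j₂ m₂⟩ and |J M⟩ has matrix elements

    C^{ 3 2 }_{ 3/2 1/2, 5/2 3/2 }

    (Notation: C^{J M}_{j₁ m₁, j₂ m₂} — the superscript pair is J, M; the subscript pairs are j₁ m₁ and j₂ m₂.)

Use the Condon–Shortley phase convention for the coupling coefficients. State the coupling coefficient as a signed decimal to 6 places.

√[7·1!2!4!/8! · 2!1!4!1!5!1!] = √(48)
  +(−1)^0/∏(0,1,1,4,1,0)! = 1/24  (running 1/24)
  +(−1)^1/∏(1,0,0,3,2,1)! = -1/12  (running -1/24)
⟨..|..⟩ = √(48)·(-1/24) = -0.288675

-0.288675  (= −√(1/12))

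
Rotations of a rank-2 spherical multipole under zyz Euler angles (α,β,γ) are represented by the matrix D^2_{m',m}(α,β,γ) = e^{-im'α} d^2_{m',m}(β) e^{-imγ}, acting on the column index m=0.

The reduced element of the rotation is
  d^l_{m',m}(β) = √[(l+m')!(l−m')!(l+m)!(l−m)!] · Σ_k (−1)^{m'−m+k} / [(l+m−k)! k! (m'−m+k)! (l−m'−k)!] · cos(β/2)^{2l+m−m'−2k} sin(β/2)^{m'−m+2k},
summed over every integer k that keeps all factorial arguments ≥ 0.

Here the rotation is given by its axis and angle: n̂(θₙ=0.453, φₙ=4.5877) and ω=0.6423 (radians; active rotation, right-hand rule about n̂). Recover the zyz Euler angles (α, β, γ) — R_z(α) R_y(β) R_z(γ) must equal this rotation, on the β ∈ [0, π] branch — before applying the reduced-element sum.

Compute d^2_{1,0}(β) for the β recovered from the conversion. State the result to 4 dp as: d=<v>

Axis–angle → zyz. n̂ = (sinθₙcosφₙ, sinθₙsinφₙ, cosθₙ) = (-0.054431, -0.434267, +0.899138), ω = 0.6423.
R = I cosω + sinω [n̂]ₓ + (1−cosω) n̂n̂ᵀ gives
  R = [+0.801310, -0.533908, -0.269896; +0.543329, +0.838302, -0.045206; +0.250390, -0.110418, +0.961828]
β = atan2(√(R₁₃²+R₂₃²), R₃₃) = 0.277191; α = atan2(R₂₃, R₁₃) mod 2π = 3.307546; γ = atan2(R₃₂, −R₃₁) mod 2π = 3.556924
d^2_{1,0}(β=0.2772) via the finite sum:
Half-angle: c=0.990411, s=0.138152. N=√(6·1·2·2)=4.898979
Admissible k: 0..1 (factorial args all ≥0)
  k=0: (−1)^1·4.8990/(2)·0.9904^3·0.1382^1 = -0.328761
  k=1: (−1)^2·4.8990/(2)·0.9904^1·0.1382^3 = +0.006397
d^2_{1,0}(0.2772) = -0.328761 +0.006397 = -0.322364

d=-0.3224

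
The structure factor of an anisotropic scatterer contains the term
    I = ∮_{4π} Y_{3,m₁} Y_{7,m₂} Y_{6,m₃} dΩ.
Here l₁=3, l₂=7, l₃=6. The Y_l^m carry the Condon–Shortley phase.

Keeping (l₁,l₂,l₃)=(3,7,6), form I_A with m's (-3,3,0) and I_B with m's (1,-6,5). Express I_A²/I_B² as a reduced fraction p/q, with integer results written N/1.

47250/1573

Same 3,7,6: normalisation and zero-m 3j drop out of the ratio.
A: Δ: 4! 2! 10! / 17! → 1/2042040; sum: t=4:+1/829440 = 1/829440; 3j²(3 7 6; -3 3 0) = Δ·Π!·Σ² = 225/9724  (sign +1)
B: Δ: 4! 2! 10! / 17! → 1/2042040; sum: t=0:+1/17418240 t=1:−1/21772800 = 1/87091200; 3j²(3 7 6; 1 -6 5) = Δ·Π!·Σ² = 11/14280  (sign -1)
I_A²/I_B² = (225/9724)/(11/14280) = 47250/1573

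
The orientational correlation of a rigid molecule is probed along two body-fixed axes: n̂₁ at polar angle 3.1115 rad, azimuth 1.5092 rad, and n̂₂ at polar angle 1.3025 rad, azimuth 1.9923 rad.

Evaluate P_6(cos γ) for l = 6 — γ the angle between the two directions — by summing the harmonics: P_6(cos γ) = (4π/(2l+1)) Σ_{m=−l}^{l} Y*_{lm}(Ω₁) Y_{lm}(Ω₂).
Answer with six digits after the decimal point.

0.001402

Addition theorem: P_6(cos γ) = (4π/13) Σ_m Y*_{lm}(Ω₁) Y_{lm}(Ω₂), m = −6…6:
  m=-6: Y*=-0.00000 + 0.00000j  Y=0.31764 + 0.22322j  product -0.00000 - 0.00000j
  m=-5: Y*=-0.00000 - 0.00000j  Y=-0.31775 + 0.18906j  product 0.00000 + 0.00000j
  m=-4: Y*=0.00000 - 0.00000j  Y=0.00805 + 0.06954j  product 0.00000 + 0.00000j
  m=-3: Y*=0.00003 + 0.00014j  Y=-0.32869 - 0.10394j  product 0.00001 - 0.00005j
  m=-2: Y*=-0.00467 + 0.00058j  Y=0.02053 - 0.02305j  product -0.00008 + 0.00012j
  m=-1: Y*=-0.00608 - 0.09853j  Y=-0.13161 - 0.29352j  product -0.02812 + 0.01475j
  m=+0: Y*=1.00746 + 0.00000j  Y=0.05742 + 0.00000j  product 0.05785 + 0.00000j
  m=+1: Y*=0.00608 - 0.09853j  Y=0.13161 - 0.29352j  product -0.02812 - 0.01475j
  m=+2: Y*=-0.00467 - 0.00058j  Y=0.02053 + 0.02305j  product -0.00008 - 0.00012j
  m=+3: Y*=-0.00003 + 0.00014j  Y=0.32869 - 0.10394j  product 0.00001 + 0.00005j
  m=+4: Y*=0.00000 + 0.00000j  Y=0.00805 - 0.06954j  product 0.00000 - 0.00000j
  m=+5: Y*=0.00000 - 0.00000j  Y=0.31775 + 0.18906j  product 0.00000 - 0.00000j
  m=+6: Y*=-0.00000 - 0.00000j  Y=0.31764 - 0.22322j  product -0.00000 + 0.00000j
Σ over m = 0.00145 - 0.00000j; ×(4π/13) → 0.00140 - 0.00000j. Real part: 0.001402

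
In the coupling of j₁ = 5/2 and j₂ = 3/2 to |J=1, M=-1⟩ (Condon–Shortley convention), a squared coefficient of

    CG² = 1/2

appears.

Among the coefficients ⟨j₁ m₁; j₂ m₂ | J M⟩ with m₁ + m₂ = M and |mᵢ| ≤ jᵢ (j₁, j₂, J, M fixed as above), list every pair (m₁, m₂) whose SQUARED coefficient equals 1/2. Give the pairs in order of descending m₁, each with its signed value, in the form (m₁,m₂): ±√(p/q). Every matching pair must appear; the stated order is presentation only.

Admissible pairs with m₁+m₂ = M = -1: (-5/2,3/2), (-3/2,1/2), (-1/2,-1/2), (1/2,-3/2)
  (m₁,m₂)=(1/2,-3/2): CG² = 1/20, CG = +√(1/20)
  (m₁,m₂)=(-1/2,-1/2): CG² = 3/20, CG = −√(3/20)
  (m₁,m₂)=(-3/2,1/2): CG² = 3/10, CG = +√(3/10)
  (m₁,m₂)=(-5/2,3/2): CG² = 1/2, CG = −√(1/2)   ← matches the target
Pairs with CG² = 1/2: (-5/2,3/2): −√(1/2)

(-5/2,3/2): −√(1/2)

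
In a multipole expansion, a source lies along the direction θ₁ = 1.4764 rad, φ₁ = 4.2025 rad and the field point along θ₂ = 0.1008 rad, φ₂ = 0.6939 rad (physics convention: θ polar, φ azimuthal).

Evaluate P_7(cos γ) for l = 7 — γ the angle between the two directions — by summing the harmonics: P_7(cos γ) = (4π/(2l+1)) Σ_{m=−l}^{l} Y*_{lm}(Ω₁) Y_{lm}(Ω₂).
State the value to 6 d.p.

-0.000586

Addition theorem: P_7(cos γ) = (4π/15) Σ_m Y*_{lm}(Ω₁) Y_{lm}(Ω₂), m = −7…7:
  term(m=-7) = (0.000000, -0.000000)   from Y*(Ω₁)=(-0.200997, -0.441019), Y(Ω₂)=(0.000000, 0.000000)
  term(m=-6) = (-0.000000, 0.000000)   from Y*(Ω₁)=(0.171112, 0.014107), Y(Ω₂)=(-0.000001, 0.000002)
  term(m=-5) = (-0.000004, 0.000014)   from Y*(Ω₁)=(0.177149, -0.263352), Y(Ω₂)=(-0.000043, 0.000014)
  term(m=-4) = (-0.000015, -0.000144)   from Y*(Ω₁)=(0.088546, 0.174852), Y(Ω₂)=(-0.000690, -0.000264)
  term(m=-3) = (-0.001051, -0.002070)   from Y*(Ω₁)=(0.264486, 0.010884), Y(Ω₂)=(-0.004288, -0.007650)
  term(m=-2) = (0.011099, 0.010013)   from Y*(Ω₁)=(-0.107394, 0.174764), Y(Ω₂)=(0.013262, -0.071660)
  term(m=-1) = (0.087456, 0.033620)   from Y*(Ω₁)=(0.119163, 0.213091), Y(Ω₂)=(0.295025, -0.245435)
  term(m=+0) = (-0.195671, -0.000000)   from Y*(Ω₁)=(-0.207606, -0.000000), Y(Ω₂)=(0.942512, 0.000000)
  term(m=+1) = (0.087456, -0.033620)   from Y*(Ω₁)=(-0.119163, 0.213091), Y(Ω₂)=(-0.295025, -0.245435)
  term(m=+2) = (0.011099, -0.010013)   from Y*(Ω₁)=(-0.107394, -0.174764), Y(Ω₂)=(0.013262, 0.071660)
  term(m=+3) = (-0.001051, 0.002070)   from Y*(Ω₁)=(-0.264486, 0.010884), Y(Ω₂)=(0.004288, -0.007650)
  term(m=+4) = (-0.000015, 0.000144)   from Y*(Ω₁)=(0.088546, -0.174852), Y(Ω₂)=(-0.000690, 0.000264)
  term(m=+5) = (-0.000004, -0.000014)   from Y*(Ω₁)=(-0.177149, -0.263352), Y(Ω₂)=(0.000043, 0.000014)
  term(m=+6) = (-0.000000, -0.000000)   from Y*(Ω₁)=(0.171112, -0.014107), Y(Ω₂)=(-0.000001, -0.000002)
  term(m=+7) = (0.000000, 0.000000)   from Y*(Ω₁)=(0.200997, -0.441019), Y(Ω₂)=(-0.000000, 0.000000)
Σ over m = (-0.000700, -0.000000); ×(4π/15) → (-0.000586, -0.000000). Real part: -0.000586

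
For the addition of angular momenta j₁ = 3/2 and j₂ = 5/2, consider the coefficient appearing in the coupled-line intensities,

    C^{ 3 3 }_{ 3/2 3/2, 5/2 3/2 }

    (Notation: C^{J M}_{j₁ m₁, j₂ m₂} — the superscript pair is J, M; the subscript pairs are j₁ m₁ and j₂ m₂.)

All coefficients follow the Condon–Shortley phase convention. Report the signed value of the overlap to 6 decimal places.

j₁+j₂−J=1  J+j₁−j₂=2  J−j₁+j₂=4  j₁+j₂+J+1=8
(j₁±m₁, j₂±m₂, J±M) = (3,0,4,1,6,0)
P² = 864
sum k=0..0:
  [0] +1/48 = 1/48
S = 1/48
C² = P²·S² = 3/8 ; C = +0.612372

+√(3/8) ≈ +0.612372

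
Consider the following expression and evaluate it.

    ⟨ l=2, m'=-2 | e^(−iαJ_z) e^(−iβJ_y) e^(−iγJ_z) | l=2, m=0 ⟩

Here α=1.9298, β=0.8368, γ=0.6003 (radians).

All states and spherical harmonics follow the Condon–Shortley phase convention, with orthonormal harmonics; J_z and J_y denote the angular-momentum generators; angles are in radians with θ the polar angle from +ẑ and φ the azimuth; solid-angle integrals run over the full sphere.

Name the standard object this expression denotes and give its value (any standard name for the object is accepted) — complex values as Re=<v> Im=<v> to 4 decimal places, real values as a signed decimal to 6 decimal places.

This is a Wigner D-matrix element — the rotation-matrix element ⟨l m'| R(α,β,γ) |l m⟩ in the angular-momentum basis.
D^2_{-2,0}(1.9298,0.8368,0.6003) = e^{-i·-2·1.9298}·d^2_{-2,0}(0.8368)·e^{-i·0·0.6003}. Compute d first:
With c≡cos(β/2)=0.913740 and s≡sin(β/2)=0.406299, N=[1·24·2·2]^{1/2}=9.797959
k: max(0,(0)−(-2))=2 … min(2+(0),2−(-2))=2
  k=2: (−1)^0·9.7980/(4)·0.9137^2·0.4063^2 = +0.337608
d^2_{-2,0}(0.8368) = +0.337608
Phases: e^{-i·(-2)·1.9298}=-0.753118-0.657885i, e^{-i·(0)·0.6003}=+1.000000+0.000000i ⇒ D=-0.254259-0.222107i

Wigner D-matrix element, Re=-0.2543 Im=-0.2221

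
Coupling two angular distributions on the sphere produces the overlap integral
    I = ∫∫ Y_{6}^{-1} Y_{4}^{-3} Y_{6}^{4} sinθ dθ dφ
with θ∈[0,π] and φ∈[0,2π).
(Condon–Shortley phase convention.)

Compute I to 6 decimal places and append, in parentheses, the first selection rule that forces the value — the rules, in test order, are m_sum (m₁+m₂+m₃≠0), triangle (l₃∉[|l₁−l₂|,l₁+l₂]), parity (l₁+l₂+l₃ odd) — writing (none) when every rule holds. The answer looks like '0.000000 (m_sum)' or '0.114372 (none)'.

-0.154578 (none)

Checks pass: Σm=0; 16 even; l₃=6∈[2,10].
(2·6+1)(2·4+1)(2·6+1) = 1521
Δ: 4! 8! 4! / 17! → 1/15315300
sum: t=0:+1/829440 t=1:−1/25920 t=2:+1/9216 t=3:−1/25920 t=4:+1/829440 = 7/207360
3j²(6 4 6; 0 0 0) = Δ·Π!·Σ² = 28/2431  (sign +1)
sum: t=0:+1/725760 t=1:−1/207360 = -1/290304
3j²(6 4 6; -1 -3 4) = Δ·Π!·Σ² = 125/7293  (sign -1)
combine: 4πI² = 1521·28/2431·125/7293 = 10500/34969
take √, sign -1: I = -0.15457815
No selection rule forces the value: the integral is nonzero (none).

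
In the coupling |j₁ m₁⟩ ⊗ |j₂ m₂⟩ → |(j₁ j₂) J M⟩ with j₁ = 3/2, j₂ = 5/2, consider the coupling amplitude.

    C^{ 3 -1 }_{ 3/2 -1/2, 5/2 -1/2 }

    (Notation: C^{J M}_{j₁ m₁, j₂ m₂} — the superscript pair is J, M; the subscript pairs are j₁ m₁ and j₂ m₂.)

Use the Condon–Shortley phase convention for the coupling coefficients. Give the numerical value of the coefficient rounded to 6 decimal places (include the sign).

j₁+j₂−J=1  J+j₁−j₂=2  J−j₁+j₂=4  j₁+j₂+J+1=8
(j₁±m₁, j₂±m₂, J±M) = (1,2,2,3,2,4)
P² = 48/5
sum k=0..1:
  [0] +1/8 = 1/8
  [1] −1/6 = -1/6
S = -1/24
C² = P²·S² = 1/60 ; C = -0.129099

-0.129099  (= −√(1/60))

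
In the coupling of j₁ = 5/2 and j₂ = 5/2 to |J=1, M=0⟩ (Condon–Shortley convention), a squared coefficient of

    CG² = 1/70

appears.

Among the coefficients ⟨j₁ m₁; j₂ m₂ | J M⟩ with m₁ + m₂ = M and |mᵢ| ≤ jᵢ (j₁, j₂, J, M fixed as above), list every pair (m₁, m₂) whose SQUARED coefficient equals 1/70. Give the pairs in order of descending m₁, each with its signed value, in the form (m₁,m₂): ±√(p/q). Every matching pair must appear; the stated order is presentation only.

(1/2,-1/2): +√(1/70); (-1/2,1/2): +√(1/70)

Admissible pairs with m₁+m₂ = M = 0: (-5/2,5/2), (-3/2,3/2), (-1/2,1/2), (1/2,-1/2), (3/2,-3/2), (5/2,-5/2)
  (m₁,m₂)=(5/2,-5/2): CG² = 5/14, CG = +√(5/14)
  (m₁,m₂)=(3/2,-3/2): CG² = 9/70, CG = −√(9/70)
  (m₁,m₂)=(1/2,-1/2): CG² = 1/70, CG = +√(1/70)   ← matches the target
  (m₁,m₂)=(-1/2,1/2): CG² = 1/70, CG = +√(1/70)   ← matches the target
  (m₁,m₂)=(-3/2,3/2): CG² = 9/70, CG = −√(9/70)
  (m₁,m₂)=(-5/2,5/2): CG² = 5/14, CG = +√(5/14)
Pairs with CG² = 1/70: (1/2,-1/2): +√(1/70); (-1/2,1/2): +√(1/70)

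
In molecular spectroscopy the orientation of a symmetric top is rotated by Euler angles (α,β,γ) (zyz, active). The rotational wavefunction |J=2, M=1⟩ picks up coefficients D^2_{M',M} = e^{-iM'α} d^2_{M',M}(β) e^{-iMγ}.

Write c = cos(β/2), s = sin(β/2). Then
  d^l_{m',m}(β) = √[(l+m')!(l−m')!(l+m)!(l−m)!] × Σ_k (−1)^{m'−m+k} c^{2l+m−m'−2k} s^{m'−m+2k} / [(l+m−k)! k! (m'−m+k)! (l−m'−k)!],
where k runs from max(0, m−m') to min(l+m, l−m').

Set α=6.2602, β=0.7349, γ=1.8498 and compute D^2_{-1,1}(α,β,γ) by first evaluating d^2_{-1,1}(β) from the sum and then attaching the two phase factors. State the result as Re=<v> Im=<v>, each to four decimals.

Re=-0.0953 Im=-0.3060

Split into d^2_{-1,1}(β=0.7349) × two z-phases.
With c≡cos(β/2)=0.933246 and s≡sin(β/2)=0.359237, N=[1·6·6·1]^{1/2}=6.000000
k: max(0,(1)−(-1))=2 … min(2+(1),2−(-1))=3
  k=2: (−1)^0·6.0000/(2)·0.9332^2·0.3592^2 = +0.337191
  k=3: (−1)^1·6.0000/(6)·0.9332^0·0.3592^4 = -0.016654
d^2_{-1,1}(0.7349) = +0.337191 -0.016654 = +0.320537
D = (+0.999736-0.022983i)·(+0.320537)·(-0.275398-0.961330i) = -0.095334-0.306031i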